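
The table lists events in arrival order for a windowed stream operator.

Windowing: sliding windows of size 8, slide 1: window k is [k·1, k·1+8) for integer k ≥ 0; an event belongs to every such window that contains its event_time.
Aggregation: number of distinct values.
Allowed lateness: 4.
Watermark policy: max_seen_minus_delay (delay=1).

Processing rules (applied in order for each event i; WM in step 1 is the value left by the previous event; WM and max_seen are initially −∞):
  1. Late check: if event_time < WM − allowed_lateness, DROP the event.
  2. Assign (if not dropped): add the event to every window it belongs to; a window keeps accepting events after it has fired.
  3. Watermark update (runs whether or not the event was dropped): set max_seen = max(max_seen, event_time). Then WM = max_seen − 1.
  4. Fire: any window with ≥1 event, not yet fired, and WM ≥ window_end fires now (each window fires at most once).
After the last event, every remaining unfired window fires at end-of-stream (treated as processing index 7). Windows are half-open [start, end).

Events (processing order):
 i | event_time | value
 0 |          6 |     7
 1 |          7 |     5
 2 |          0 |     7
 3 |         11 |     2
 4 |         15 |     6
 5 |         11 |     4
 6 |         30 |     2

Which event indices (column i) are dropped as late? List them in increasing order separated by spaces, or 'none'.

2

i=0 t=6 v=7: → [6,14),[5,13),[4,12),[3,11),[2,10),[1,9),[0,8); WM=5
i=1 t=7 v=5: → [7,15),[6,14),[5,13),[4,12),[3,11),[2,10),[1,9),[0,8); WM=6
i=2 t=0 v=7: DROP (t<6-4); WM=6
i=3 t=11 v=2: → [11,19),[10,18),[9,17),[8,16),[7,15),[6,14),[5,13),[4,12); WM=10; [0,8) fires=2 [1,9) fires=2 [2,10) fires=2
i=4 t=15 v=6: → [15,23),[14,22),[13,21),[12,20),[11,19),[10,18),[9,17),[8,16); WM=14; [3,11) fires=2 [4,12) fires=3 [5,13) fires=3 [6,14) fires=3
i=5 t=11 v=4: → [11,19),[10,18),[9,17),[8,16),[7,15),[6,14),[5,13),[4,12); WM=14
i=6 t=30 v=2: → [30,38),[29,37),[28,36),[27,35),[26,34),[25,33),[24,32),[23,31); WM=29; [7,15) fires=3 [8,16) fires=3 [9,17) fires=3 [10,18) fires=3 [11,19) fires=3 [12,20) fires=1 [13,21) fires=1 [14,22) fires=1 [15,23) fires=1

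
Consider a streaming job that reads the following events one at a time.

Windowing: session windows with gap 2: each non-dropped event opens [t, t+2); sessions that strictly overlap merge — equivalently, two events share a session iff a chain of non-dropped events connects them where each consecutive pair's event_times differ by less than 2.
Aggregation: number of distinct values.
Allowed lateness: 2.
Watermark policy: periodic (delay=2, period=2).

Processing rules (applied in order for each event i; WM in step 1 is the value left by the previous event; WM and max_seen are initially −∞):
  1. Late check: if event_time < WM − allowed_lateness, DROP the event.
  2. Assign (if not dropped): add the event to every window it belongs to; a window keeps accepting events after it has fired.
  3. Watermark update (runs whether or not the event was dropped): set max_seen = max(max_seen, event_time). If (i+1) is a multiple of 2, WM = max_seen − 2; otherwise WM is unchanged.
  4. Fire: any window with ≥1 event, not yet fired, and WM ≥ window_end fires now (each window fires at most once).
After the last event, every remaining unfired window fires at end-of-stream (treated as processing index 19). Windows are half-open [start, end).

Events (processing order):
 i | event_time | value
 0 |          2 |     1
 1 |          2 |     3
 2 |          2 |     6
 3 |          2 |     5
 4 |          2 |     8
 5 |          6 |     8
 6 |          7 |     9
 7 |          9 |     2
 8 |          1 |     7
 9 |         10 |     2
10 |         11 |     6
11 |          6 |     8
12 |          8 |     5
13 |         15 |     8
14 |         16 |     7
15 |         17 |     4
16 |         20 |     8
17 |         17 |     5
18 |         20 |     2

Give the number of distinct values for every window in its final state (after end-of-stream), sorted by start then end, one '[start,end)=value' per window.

i=0 t=2 v=1: → [2,4); WM=−∞
i=1 t=2 v=3: → [2,4); WM=0
i=2 t=2 v=6: → [2,4); WM=0
i=3 t=2 v=5: → [2,4); WM=0
i=4 t=2 v=8: → [2,4); WM=0
i=5 t=6 v=8: → [6,8); WM=4
i=6 t=7 v=9: → [6,9); WM=4
i=7 t=9 v=2: → [9,11); WM=7
i=8 t=1 v=7: DROP (t<7-2); WM=7
i=9 t=10 v=2: → [9,12); WM=8
i=10 t=11 v=6: → [9,13); WM=8
i=11 t=6 v=8: → [6,9); WM=9
i=12 t=8 v=5: → [6,13); WM=9
i=13 t=15 v=8: → [15,17); WM=13
i=14 t=16 v=7: → [15,18); WM=13
i=15 t=17 v=4: → [15,19); WM=15
i=16 t=20 v=8: → [20,22); WM=15
i=17 t=17 v=5: → [15,19); WM=18
i=18 t=20 v=2: → [20,22); WM=18

[2,4)=5 [6,13)=5 [15,19)=4 [20,22)=2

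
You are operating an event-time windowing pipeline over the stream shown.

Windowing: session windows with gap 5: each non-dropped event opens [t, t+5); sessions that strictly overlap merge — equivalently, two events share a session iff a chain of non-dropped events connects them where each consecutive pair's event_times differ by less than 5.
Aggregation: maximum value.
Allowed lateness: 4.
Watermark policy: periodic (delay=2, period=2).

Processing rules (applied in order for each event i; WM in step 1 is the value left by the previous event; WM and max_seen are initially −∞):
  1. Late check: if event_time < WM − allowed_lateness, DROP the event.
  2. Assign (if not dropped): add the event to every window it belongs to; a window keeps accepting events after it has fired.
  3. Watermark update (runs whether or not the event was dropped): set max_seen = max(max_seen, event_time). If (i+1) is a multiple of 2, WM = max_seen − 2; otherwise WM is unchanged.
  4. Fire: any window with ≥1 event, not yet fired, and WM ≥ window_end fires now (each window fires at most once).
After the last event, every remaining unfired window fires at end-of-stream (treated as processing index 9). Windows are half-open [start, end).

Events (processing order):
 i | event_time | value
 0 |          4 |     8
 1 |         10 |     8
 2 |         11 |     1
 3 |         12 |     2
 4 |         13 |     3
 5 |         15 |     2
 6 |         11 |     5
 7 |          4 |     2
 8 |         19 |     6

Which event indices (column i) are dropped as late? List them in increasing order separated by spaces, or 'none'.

i=0 t=4 v=8: → [4,9); WM=−∞
i=1 t=10 v=8: → [10,15); WM=8
i=2 t=11 v=1: → [10,16); WM=8
i=3 t=12 v=2: → [10,17); WM=10
i=4 t=13 v=3: → [10,18); WM=10
i=5 t=15 v=2: → [10,20); WM=13
i=6 t=11 v=5: → [10,20); WM=13
i=7 t=4 v=2: DROP (t<13-4); WM=13
i=8 t=19 v=6: → [10,24); WM=13

7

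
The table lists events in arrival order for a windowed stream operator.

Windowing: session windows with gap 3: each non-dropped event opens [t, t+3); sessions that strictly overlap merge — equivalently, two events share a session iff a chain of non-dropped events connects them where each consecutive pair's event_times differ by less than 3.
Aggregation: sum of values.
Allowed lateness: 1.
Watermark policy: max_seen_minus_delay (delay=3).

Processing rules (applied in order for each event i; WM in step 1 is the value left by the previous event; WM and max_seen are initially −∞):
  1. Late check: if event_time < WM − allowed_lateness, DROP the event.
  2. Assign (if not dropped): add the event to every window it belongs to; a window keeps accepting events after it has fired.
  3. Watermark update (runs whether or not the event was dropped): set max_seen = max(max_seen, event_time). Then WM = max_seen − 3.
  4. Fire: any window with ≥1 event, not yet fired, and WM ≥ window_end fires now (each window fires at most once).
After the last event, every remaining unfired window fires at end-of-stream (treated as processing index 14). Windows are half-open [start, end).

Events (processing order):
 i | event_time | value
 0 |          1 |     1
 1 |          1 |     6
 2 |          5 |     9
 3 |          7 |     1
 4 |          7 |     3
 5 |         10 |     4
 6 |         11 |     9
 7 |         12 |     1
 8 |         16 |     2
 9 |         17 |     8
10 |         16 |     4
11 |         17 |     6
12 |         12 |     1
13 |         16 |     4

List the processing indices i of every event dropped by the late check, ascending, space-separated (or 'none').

i=0 t=1 v=1: → [1,4); WM=-2
i=1 t=1 v=6: → [1,4); WM=-2
i=2 t=5 v=9: → [5,8); WM=2
i=3 t=7 v=1: → [5,10); WM=4
i=4 t=7 v=3: → [5,10); WM=4
i=5 t=10 v=4: → [10,13); WM=7
i=6 t=11 v=9: → [10,14); WM=8
i=7 t=12 v=1: → [10,15); WM=9
i=8 t=16 v=2: → [16,19); WM=13
i=9 t=17 v=8: → [16,20); WM=14
i=10 t=16 v=4: → [16,20); WM=14
i=11 t=17 v=6: → [16,20); WM=14
i=12 t=12 v=1: DROP (t<14-1); WM=14
i=13 t=16 v=4: → [16,20); WM=14

12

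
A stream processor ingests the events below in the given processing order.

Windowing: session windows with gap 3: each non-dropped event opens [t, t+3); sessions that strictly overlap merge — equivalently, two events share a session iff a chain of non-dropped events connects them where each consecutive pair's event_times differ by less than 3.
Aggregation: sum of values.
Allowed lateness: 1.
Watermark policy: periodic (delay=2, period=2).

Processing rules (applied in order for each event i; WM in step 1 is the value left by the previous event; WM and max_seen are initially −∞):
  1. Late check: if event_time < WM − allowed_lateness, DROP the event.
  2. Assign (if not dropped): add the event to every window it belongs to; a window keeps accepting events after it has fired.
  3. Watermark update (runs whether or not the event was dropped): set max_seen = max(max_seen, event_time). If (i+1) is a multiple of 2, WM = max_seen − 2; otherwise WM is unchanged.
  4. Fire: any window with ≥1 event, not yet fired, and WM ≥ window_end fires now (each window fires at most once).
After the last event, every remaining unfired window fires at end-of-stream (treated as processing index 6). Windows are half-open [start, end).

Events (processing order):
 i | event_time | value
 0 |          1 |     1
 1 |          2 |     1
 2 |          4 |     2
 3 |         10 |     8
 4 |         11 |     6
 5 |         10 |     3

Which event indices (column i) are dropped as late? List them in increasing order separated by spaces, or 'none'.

none

i=0 t=1 v=1: → [1,4); WM=−∞
i=1 t=2 v=1: → [1,5); WM=0
i=2 t=4 v=2: → [1,7); WM=0
i=3 t=10 v=8: → [10,13); WM=8
i=4 t=11 v=6: → [10,14); WM=8
i=5 t=10 v=3: → [10,14); WM=9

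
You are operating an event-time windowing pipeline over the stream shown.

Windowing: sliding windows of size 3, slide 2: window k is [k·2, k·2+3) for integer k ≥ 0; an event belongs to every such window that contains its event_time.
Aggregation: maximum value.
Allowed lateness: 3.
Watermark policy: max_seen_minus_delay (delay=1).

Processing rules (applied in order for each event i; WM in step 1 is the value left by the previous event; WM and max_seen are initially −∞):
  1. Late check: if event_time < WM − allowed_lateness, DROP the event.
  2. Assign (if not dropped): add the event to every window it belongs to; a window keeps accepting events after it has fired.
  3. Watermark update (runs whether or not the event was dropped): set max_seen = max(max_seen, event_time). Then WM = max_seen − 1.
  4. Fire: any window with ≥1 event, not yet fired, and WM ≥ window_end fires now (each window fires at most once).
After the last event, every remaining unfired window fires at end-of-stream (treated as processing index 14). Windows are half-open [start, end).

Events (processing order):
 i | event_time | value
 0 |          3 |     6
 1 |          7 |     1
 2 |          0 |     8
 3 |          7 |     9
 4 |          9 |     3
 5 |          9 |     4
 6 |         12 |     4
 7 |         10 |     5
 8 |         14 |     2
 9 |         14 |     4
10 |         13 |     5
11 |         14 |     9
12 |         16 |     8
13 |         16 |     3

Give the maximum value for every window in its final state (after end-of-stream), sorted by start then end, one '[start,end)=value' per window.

[2,5)=6 [6,9)=9 [8,11)=5 [10,13)=5 [12,15)=9 [14,17)=9 [16,19)=8

i=0 t=3 v=6: → [2,5); WM=2
i=1 t=7 v=1: → [6,9); WM=6; [2,5) fires=6
i=2 t=0 v=8: DROP (t<6-3); WM=6
i=3 t=7 v=9: → [6,9); WM=6
i=4 t=9 v=3: → [8,11); WM=8
i=5 t=9 v=4: → [8,11); WM=8
i=6 t=12 v=4: → [12,15),[10,13); WM=11; [6,9) fires=9 [8,11) fires=4
i=7 t=10 v=5: → [10,13),[8,11); WM=11
i=8 t=14 v=2: → [14,17),[12,15); WM=13; [10,13) fires=5
i=9 t=14 v=4: → [14,17),[12,15); WM=13
i=10 t=13 v=5: → [12,15); WM=13
i=11 t=14 v=9: → [14,17),[12,15); WM=13
i=12 t=16 v=8: → [16,19),[14,17); WM=15; [12,15) fires=9
i=13 t=16 v=3: → [16,19),[14,17); WM=15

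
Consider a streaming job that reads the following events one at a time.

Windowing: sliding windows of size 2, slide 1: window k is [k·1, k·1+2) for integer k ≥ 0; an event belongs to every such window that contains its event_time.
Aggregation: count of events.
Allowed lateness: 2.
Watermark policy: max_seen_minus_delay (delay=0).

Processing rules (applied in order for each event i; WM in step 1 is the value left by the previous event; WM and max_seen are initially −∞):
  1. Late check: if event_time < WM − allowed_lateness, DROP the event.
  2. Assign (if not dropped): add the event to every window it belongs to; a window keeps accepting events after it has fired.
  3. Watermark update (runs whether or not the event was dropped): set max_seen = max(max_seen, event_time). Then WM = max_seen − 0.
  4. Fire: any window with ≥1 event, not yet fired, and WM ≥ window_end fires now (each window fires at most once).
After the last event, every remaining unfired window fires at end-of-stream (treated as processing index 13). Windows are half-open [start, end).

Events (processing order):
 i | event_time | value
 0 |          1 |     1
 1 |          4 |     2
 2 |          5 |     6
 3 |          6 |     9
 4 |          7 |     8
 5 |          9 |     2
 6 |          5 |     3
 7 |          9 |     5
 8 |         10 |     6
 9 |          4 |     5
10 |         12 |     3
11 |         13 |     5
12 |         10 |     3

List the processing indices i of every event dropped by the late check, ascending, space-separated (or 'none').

i=0 t=1 v=1: → [1,3),[0,2); WM=1
i=1 t=4 v=2: → [4,6),[3,5); WM=4; [0,2) fires=1 [1,3) fires=1
i=2 t=5 v=6: → [5,7),[4,6); WM=5; [3,5) fires=1
i=3 t=6 v=9: → [6,8),[5,7); WM=6; [4,6) fires=2
i=4 t=7 v=8: → [7,9),[6,8); WM=7; [5,7) fires=2
i=5 t=9 v=2: → [9,11),[8,10); WM=9; [6,8) fires=2 [7,9) fires=1
i=6 t=5 v=3: DROP (t<9-2); WM=9
i=7 t=9 v=5: → [9,11),[8,10); WM=9
i=8 t=10 v=6: → [10,12),[9,11); WM=10; [8,10) fires=2
i=9 t=4 v=5: DROP (t<10-2); WM=10
i=10 t=12 v=3: → [12,14),[11,13); WM=12; [9,11) fires=3 [10,12) fires=1
i=11 t=13 v=5: → [13,15),[12,14); WM=13; [11,13) fires=1
i=12 t=10 v=3: DROP (t<13-2); WM=13

6 9 12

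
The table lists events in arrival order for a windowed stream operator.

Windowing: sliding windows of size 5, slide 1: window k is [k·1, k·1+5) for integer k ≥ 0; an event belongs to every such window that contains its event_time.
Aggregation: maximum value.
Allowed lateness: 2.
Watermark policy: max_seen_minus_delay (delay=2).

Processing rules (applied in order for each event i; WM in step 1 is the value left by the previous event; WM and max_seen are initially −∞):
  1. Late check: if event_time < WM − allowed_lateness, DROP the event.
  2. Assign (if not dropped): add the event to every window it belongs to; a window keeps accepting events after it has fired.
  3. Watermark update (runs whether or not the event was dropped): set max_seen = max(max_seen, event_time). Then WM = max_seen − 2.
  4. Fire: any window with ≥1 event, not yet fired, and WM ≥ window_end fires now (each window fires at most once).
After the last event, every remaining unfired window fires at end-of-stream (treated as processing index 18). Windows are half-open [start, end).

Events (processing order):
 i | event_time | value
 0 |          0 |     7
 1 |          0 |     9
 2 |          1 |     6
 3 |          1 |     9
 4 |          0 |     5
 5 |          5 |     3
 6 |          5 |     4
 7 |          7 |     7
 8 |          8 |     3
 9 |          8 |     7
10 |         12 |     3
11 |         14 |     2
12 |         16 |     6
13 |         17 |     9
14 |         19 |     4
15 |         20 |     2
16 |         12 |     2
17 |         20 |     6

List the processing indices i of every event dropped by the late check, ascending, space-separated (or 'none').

i=0 t=0 v=7: → [0,5); WM=-2
i=1 t=0 v=9: → [0,5); WM=-2
i=2 t=1 v=6: → [1,6),[0,5); WM=-1
i=3 t=1 v=9: → [1,6),[0,5); WM=-1
i=4 t=0 v=5: → [0,5); WM=-1
i=5 t=5 v=3: → [5,10),[4,9),[3,8),[2,7),[1,6); WM=3
i=6 t=5 v=4: → [5,10),[4,9),[3,8),[2,7),[1,6); WM=3
i=7 t=7 v=7: → [7,12),[6,11),[5,10),[4,9),[3,8); WM=5; [0,5) fires=9
i=8 t=8 v=3: → [8,13),[7,12),[6,11),[5,10),[4,9); WM=6; [1,6) fires=9
i=9 t=8 v=7: → [8,13),[7,12),[6,11),[5,10),[4,9); WM=6
i=10 t=12 v=3: → [12,17),[11,16),[10,15),[9,14),[8,13); WM=10; [2,7) fires=4 [3,8) fires=7 [4,9) fires=7 [5,10) fires=7
i=11 t=14 v=2: → [14,19),[13,18),[12,17),[11,16),[10,15); WM=12; [6,11) fires=7 [7,12) fires=7
i=12 t=16 v=6: → [16,21),[15,20),[14,19),[13,18),[12,17); WM=14; [8,13) fires=7 [9,14) fires=3
i=13 t=17 v=9: → [17,22),[16,21),[15,20),[14,19),[13,18); WM=15; [10,15) fires=3
i=14 t=19 v=4: → [19,24),[18,23),[17,22),[16,21),[15,20); WM=17; [11,16) fires=3 [12,17) fires=6
i=15 t=20 v=2: → [20,25),[19,24),[18,23),[17,22),[16,21); WM=18; [13,18) fires=9
i=16 t=12 v=2: DROP (t<18-2); WM=18
i=17 t=20 v=6: → [20,25),[19,24),[18,23),[17,22),[16,21); WM=18

16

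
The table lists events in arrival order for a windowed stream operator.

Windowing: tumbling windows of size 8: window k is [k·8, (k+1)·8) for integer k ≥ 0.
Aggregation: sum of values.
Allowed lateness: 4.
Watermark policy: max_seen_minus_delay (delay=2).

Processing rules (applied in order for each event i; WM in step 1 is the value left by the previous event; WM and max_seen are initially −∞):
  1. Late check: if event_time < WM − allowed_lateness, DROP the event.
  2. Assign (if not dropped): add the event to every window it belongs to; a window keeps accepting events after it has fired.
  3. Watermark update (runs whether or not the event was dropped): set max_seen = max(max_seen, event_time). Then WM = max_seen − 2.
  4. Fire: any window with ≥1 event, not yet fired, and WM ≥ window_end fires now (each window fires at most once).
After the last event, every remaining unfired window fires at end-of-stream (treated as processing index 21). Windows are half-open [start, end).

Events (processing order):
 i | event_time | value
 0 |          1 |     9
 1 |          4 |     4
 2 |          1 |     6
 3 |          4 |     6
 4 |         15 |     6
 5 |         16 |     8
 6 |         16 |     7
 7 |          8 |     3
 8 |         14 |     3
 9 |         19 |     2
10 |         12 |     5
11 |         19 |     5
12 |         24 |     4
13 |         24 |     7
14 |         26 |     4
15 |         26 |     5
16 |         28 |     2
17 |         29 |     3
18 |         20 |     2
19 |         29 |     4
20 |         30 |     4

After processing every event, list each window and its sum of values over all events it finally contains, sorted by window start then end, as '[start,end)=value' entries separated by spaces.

i=0 t=1 v=9: → [0,8); WM=-1
i=1 t=4 v=4: → [0,8); WM=2
i=2 t=1 v=6: → [0,8); WM=2
i=3 t=4 v=6: → [0,8); WM=2
i=4 t=15 v=6: → [8,16); WM=13; [0,8) fires=25
i=5 t=16 v=8: → [16,24); WM=14
i=6 t=16 v=7: → [16,24); WM=14
i=7 t=8 v=3: DROP (t<14-4); WM=14
i=8 t=14 v=3: → [8,16); WM=14
i=9 t=19 v=2: → [16,24); WM=17; [8,16) fires=9
i=10 t=12 v=5: DROP (t<17-4); WM=17
i=11 t=19 v=5: → [16,24); WM=17
i=12 t=24 v=4: → [24,32); WM=22
i=13 t=24 v=7: → [24,32); WM=22
i=14 t=26 v=4: → [24,32); WM=24; [16,24) fires=22
i=15 t=26 v=5: → [24,32); WM=24
i=16 t=28 v=2: → [24,32); WM=26
i=17 t=29 v=3: → [24,32); WM=27
i=18 t=20 v=2: DROP (t<27-4); WM=27
i=19 t=29 v=4: → [24,32); WM=27
i=20 t=30 v=4: → [24,32); WM=28

[0,8)=25 [8,16)=9 [16,24)=22 [24,32)=33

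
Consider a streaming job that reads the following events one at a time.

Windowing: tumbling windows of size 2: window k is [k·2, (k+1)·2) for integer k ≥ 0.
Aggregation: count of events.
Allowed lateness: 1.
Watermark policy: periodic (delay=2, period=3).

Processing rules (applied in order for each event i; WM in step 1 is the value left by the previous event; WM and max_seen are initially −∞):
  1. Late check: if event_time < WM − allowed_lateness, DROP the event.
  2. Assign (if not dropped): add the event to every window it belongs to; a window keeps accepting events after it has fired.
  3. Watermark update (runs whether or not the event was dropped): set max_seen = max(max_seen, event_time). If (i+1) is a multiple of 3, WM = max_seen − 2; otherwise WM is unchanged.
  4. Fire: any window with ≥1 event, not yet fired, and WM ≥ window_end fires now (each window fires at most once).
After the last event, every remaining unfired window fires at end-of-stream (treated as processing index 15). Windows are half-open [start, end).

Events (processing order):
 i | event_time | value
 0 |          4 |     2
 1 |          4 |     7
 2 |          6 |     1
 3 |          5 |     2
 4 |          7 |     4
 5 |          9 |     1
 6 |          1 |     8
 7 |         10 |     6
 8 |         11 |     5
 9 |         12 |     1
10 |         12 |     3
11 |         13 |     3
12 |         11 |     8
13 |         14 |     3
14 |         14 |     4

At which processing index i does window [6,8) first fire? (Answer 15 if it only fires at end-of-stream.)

i=0 t=4 v=2: → [4,6); WM=−∞
i=1 t=4 v=7: → [4,6); WM=−∞
i=2 t=6 v=1: → [6,8); WM=4
i=3 t=5 v=2: → [4,6); WM=4
i=4 t=7 v=4: → [6,8); WM=4
i=5 t=9 v=1: → [8,10); WM=7; [4,6) fires=3
i=6 t=1 v=8: DROP (t<7-1); WM=7
i=7 t=10 v=6: → [10,12); WM=7
i=8 t=11 v=5: → [10,12); WM=9; [6,8) fires=2
i=9 t=12 v=1: → [12,14); WM=9
i=10 t=12 v=3: → [12,14); WM=9
i=11 t=13 v=3: → [12,14); WM=11; [8,10) fires=1
i=12 t=11 v=8: → [10,12); WM=11
i=13 t=14 v=3: → [14,16); WM=11
i=14 t=14 v=4: → [14,16); WM=12; [10,12) fires=3

8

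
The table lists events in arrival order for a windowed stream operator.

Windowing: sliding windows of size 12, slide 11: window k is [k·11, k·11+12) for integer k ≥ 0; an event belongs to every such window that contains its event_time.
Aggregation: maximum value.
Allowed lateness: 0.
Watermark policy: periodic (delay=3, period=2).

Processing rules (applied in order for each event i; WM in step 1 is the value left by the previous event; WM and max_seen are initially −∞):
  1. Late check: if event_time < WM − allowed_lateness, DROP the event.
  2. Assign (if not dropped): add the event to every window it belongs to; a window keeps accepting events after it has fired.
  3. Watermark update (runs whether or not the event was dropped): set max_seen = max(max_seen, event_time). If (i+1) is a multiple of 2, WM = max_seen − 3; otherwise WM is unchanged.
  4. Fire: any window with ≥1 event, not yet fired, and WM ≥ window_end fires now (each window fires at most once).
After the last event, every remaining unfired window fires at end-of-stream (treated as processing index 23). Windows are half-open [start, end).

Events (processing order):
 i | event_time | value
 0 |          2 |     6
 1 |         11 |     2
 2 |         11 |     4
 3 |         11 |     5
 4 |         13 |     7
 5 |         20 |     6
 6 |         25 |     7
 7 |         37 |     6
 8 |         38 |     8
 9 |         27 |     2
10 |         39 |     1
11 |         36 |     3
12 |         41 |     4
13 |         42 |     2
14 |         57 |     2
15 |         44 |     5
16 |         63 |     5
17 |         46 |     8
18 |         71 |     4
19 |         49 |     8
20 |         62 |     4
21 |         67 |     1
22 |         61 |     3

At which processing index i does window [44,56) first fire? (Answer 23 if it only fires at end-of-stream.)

17

i=0 t=2 v=6: → [0,12); WM=−∞
i=1 t=11 v=2: → [11,23),[0,12); WM=8
i=2 t=11 v=4: → [11,23),[0,12); WM=8
i=3 t=11 v=5: → [11,23),[0,12); WM=8
i=4 t=13 v=7: → [11,23); WM=8
i=5 t=20 v=6: → [11,23); WM=17; [0,12) fires=6
i=6 t=25 v=7: → [22,34); WM=17
i=7 t=37 v=6: → [33,45); WM=34; [11,23) fires=7 [22,34) fires=7
i=8 t=38 v=8: → [33,45); WM=34
i=9 t=27 v=2: DROP (t<34-0); WM=35
i=10 t=39 v=1: → [33,45); WM=35
i=11 t=36 v=3: → [33,45); WM=36
i=12 t=41 v=4: → [33,45); WM=36
i=13 t=42 v=2: → [33,45); WM=39
i=14 t=57 v=2: → [55,67); WM=39
i=15 t=44 v=5: → [44,56),[33,45); WM=54; [33,45) fires=8
i=16 t=63 v=5: → [55,67); WM=54
i=17 t=46 v=8: DROP (t<54-0); WM=60; [44,56) fires=5
i=18 t=71 v=4: → [66,78); WM=60
i=19 t=49 v=8: DROP (t<60-0); WM=68; [55,67) fires=5
i=20 t=62 v=4: DROP (t<68-0); WM=68
i=21 t=67 v=1: DROP (t<68-0); WM=68
i=22 t=61 v=3: DROP (t<68-0); WM=68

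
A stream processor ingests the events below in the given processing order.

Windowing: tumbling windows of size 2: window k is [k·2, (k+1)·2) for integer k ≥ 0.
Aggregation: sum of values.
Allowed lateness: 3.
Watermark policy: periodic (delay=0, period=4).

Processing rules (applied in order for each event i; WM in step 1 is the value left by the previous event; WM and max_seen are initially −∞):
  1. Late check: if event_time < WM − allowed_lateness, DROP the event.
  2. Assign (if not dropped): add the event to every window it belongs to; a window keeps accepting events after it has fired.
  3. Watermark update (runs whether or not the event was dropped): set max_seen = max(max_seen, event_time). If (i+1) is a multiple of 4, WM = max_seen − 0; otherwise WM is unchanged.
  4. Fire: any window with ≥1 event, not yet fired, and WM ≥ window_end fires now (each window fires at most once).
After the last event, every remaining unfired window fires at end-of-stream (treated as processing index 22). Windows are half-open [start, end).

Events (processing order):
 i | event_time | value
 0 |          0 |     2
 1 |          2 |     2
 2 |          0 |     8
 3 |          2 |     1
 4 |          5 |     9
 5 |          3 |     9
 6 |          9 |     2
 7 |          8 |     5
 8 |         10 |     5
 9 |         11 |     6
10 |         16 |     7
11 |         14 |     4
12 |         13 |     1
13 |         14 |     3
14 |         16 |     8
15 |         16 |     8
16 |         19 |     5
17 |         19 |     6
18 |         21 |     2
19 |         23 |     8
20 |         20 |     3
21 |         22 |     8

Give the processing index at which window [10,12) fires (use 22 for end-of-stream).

11

i=0 t=0 v=2: → [0,2); WM=−∞
i=1 t=2 v=2: → [2,4); WM=−∞
i=2 t=0 v=8: → [0,2); WM=−∞
i=3 t=2 v=1: → [2,4); WM=2; [0,2) fires=10
i=4 t=5 v=9: → [4,6); WM=2
i=5 t=3 v=9: → [2,4); WM=2
i=6 t=9 v=2: → [8,10); WM=2
i=7 t=8 v=5: → [8,10); WM=9; [2,4) fires=12 [4,6) fires=9
i=8 t=10 v=5: → [10,12); WM=9
i=9 t=11 v=6: → [10,12); WM=9
i=10 t=16 v=7: → [16,18); WM=9
i=11 t=14 v=4: → [14,16); WM=16; [8,10) fires=7 [10,12) fires=11 [14,16) fires=4
i=12 t=13 v=1: → [12,14); WM=16; [12,14) fires=1
i=13 t=14 v=3: → [14,16); WM=16
i=14 t=16 v=8: → [16,18); WM=16
i=15 t=16 v=8: → [16,18); WM=16
i=16 t=19 v=5: → [18,20); WM=16
i=17 t=19 v=6: → [18,20); WM=16
i=18 t=21 v=2: → [20,22); WM=16
i=19 t=23 v=8: → [22,24); WM=23; [16,18) fires=23 [18,20) fires=11 [20,22) fires=2
i=20 t=20 v=3: → [20,22); WM=23
i=21 t=22 v=8: → [22,24); WM=23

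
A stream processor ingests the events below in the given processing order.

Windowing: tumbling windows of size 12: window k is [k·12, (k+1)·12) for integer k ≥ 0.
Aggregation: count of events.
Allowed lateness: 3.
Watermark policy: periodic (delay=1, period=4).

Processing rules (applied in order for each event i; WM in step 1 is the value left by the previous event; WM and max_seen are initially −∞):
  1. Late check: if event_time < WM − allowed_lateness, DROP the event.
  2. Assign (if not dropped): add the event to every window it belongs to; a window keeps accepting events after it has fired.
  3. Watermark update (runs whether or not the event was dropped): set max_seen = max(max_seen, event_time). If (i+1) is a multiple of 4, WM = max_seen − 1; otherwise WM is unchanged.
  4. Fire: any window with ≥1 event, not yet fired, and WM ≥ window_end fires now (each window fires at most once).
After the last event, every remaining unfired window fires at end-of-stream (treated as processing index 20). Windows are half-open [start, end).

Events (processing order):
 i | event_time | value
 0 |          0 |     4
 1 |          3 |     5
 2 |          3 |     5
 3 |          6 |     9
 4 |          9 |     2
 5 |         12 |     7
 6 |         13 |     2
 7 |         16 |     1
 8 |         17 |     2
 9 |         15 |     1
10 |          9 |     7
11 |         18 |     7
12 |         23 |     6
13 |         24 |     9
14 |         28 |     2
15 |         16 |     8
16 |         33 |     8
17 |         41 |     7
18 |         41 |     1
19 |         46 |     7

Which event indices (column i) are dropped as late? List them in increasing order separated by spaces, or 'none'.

10

i=0 t=0 v=4: → [0,12); WM=−∞
i=1 t=3 v=5: → [0,12); WM=−∞
i=2 t=3 v=5: → [0,12); WM=−∞
i=3 t=6 v=9: → [0,12); WM=5
i=4 t=9 v=2: → [0,12); WM=5
i=5 t=12 v=7: → [12,24); WM=5
i=6 t=13 v=2: → [12,24); WM=5
i=7 t=16 v=1: → [12,24); WM=15; [0,12) fires=5
i=8 t=17 v=2: → [12,24); WM=15
i=9 t=15 v=1: → [12,24); WM=15
i=10 t=9 v=7: DROP (t<15-3); WM=15
i=11 t=18 v=7: → [12,24); WM=17
i=12 t=23 v=6: → [12,24); WM=17
i=13 t=24 v=9: → [24,36); WM=17
i=14 t=28 v=2: → [24,36); WM=17
i=15 t=16 v=8: → [12,24); WM=27; [12,24) fires=8
i=16 t=33 v=8: → [24,36); WM=27
i=17 t=41 v=7: → [36,48); WM=27
i=18 t=41 v=1: → [36,48); WM=27
i=19 t=46 v=7: → [36,48); WM=45; [24,36) fires=3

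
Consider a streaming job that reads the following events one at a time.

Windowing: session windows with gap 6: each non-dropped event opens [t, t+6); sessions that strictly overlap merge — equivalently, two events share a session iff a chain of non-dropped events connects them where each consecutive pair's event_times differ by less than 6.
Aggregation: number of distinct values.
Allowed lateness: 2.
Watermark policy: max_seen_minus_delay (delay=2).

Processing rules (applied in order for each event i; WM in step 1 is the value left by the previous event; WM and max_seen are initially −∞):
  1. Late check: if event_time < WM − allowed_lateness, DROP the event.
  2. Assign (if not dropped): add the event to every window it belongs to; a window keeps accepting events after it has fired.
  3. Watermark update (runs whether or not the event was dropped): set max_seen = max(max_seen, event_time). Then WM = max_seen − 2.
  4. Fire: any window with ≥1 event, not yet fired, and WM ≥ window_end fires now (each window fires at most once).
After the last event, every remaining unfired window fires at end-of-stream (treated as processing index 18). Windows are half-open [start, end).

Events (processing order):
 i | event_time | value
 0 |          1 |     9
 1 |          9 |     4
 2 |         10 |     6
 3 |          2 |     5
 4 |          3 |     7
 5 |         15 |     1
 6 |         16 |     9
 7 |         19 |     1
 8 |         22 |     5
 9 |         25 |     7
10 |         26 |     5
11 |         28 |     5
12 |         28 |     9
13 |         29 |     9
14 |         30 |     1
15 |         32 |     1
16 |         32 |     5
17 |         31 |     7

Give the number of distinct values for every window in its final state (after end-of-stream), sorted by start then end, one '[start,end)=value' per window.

[1,7)=1 [9,38)=6

i=0 t=1 v=9: → [1,7); WM=-1
i=1 t=9 v=4: → [9,15); WM=7
i=2 t=10 v=6: → [9,16); WM=8
i=3 t=2 v=5: DROP (t<8-2); WM=8
i=4 t=3 v=7: DROP (t<8-2); WM=8
i=5 t=15 v=1: → [9,21); WM=13
i=6 t=16 v=9: → [9,22); WM=14
i=7 t=19 v=1: → [9,25); WM=17
i=8 t=22 v=5: → [9,28); WM=20
i=9 t=25 v=7: → [9,31); WM=23
i=10 t=26 v=5: → [9,32); WM=24
i=11 t=28 v=5: → [9,34); WM=26
i=12 t=28 v=9: → [9,34); WM=26
i=13 t=29 v=9: → [9,35); WM=27
i=14 t=30 v=1: → [9,36); WM=28
i=15 t=32 v=1: → [9,38); WM=30
i=16 t=32 v=5: → [9,38); WM=30
i=17 t=31 v=7: → [9,38); WM=30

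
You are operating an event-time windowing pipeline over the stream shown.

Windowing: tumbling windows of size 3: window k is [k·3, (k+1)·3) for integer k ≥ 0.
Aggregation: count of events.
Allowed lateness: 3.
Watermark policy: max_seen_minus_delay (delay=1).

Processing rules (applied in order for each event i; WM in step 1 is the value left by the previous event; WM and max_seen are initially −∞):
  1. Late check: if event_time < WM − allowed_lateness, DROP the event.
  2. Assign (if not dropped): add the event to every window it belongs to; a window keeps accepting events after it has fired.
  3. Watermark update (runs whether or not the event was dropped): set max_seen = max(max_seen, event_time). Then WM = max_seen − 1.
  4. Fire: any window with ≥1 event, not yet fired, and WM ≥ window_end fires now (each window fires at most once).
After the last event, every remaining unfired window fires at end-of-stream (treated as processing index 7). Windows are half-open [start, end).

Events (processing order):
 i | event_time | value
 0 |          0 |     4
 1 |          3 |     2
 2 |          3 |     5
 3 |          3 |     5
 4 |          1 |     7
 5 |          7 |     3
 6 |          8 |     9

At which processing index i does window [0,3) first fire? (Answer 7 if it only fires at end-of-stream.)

i=0 t=0 v=4: → [0,3); WM=-1
i=1 t=3 v=2: → [3,6); WM=2
i=2 t=3 v=5: → [3,6); WM=2
i=3 t=3 v=5: → [3,6); WM=2
i=4 t=1 v=7: → [0,3); WM=2
i=5 t=7 v=3: → [6,9); WM=6; [0,3) fires=2 [3,6) fires=3
i=6 t=8 v=9: → [6,9); WM=7

5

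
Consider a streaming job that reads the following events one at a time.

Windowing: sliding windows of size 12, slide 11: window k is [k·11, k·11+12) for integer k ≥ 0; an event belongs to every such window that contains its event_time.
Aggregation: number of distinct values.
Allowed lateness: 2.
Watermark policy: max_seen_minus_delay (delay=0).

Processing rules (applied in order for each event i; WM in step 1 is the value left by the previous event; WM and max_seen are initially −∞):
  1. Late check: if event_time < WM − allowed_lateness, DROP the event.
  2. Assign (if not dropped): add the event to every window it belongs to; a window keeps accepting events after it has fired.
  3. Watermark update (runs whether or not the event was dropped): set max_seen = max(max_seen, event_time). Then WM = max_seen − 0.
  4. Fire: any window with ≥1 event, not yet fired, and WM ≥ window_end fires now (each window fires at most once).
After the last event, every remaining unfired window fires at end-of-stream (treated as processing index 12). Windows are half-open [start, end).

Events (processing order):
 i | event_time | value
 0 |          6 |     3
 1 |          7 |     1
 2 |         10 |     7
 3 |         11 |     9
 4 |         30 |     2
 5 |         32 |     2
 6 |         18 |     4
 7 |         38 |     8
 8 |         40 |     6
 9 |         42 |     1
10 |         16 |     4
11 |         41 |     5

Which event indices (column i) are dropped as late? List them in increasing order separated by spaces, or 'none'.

6 10

i=0 t=6 v=3: → [0,12); WM=6
i=1 t=7 v=1: → [0,12); WM=7
i=2 t=10 v=7: → [0,12); WM=10
i=3 t=11 v=9: → [11,23),[0,12); WM=11
i=4 t=30 v=2: → [22,34); WM=30; [0,12) fires=4 [11,23) fires=1
i=5 t=32 v=2: → [22,34); WM=32
i=6 t=18 v=4: DROP (t<32-2); WM=32
i=7 t=38 v=8: → [33,45); WM=38; [22,34) fires=1
i=8 t=40 v=6: → [33,45); WM=40
i=9 t=42 v=1: → [33,45); WM=42
i=10 t=16 v=4: DROP (t<42-2); WM=42
i=11 t=41 v=5: → [33,45); WM=42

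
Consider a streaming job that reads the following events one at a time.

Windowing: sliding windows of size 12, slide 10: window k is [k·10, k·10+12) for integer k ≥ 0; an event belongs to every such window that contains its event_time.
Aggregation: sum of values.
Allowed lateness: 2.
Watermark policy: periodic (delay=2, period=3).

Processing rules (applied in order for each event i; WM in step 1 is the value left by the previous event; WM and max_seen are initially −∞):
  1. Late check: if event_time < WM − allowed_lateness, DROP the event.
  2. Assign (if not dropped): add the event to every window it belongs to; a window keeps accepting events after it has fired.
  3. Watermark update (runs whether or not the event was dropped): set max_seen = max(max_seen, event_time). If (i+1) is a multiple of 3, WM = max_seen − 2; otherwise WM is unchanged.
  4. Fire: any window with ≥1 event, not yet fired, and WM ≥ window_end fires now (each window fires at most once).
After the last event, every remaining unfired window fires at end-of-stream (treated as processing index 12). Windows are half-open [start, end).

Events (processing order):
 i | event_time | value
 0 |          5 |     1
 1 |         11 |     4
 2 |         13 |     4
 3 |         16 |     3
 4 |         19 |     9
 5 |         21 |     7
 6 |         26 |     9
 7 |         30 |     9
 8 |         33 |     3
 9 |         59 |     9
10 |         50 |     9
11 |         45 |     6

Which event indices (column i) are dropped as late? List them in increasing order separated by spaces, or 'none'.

none

i=0 t=5 v=1: → [0,12); WM=−∞
i=1 t=11 v=4: → [10,22),[0,12); WM=−∞
i=2 t=13 v=4: → [10,22); WM=11
i=3 t=16 v=3: → [10,22); WM=11
i=4 t=19 v=9: → [10,22); WM=11
i=5 t=21 v=7: → [20,32),[10,22); WM=19; [0,12) fires=5
i=6 t=26 v=9: → [20,32); WM=19
i=7 t=30 v=9: → [30,42),[20,32); WM=19
i=8 t=33 v=3: → [30,42); WM=31; [10,22) fires=27
i=9 t=59 v=9: → [50,62); WM=31
i=10 t=50 v=9: → [50,62),[40,52); WM=31
i=11 t=45 v=6: → [40,52); WM=57; [20,32) fires=25 [30,42) fires=12 [40,52) fires=15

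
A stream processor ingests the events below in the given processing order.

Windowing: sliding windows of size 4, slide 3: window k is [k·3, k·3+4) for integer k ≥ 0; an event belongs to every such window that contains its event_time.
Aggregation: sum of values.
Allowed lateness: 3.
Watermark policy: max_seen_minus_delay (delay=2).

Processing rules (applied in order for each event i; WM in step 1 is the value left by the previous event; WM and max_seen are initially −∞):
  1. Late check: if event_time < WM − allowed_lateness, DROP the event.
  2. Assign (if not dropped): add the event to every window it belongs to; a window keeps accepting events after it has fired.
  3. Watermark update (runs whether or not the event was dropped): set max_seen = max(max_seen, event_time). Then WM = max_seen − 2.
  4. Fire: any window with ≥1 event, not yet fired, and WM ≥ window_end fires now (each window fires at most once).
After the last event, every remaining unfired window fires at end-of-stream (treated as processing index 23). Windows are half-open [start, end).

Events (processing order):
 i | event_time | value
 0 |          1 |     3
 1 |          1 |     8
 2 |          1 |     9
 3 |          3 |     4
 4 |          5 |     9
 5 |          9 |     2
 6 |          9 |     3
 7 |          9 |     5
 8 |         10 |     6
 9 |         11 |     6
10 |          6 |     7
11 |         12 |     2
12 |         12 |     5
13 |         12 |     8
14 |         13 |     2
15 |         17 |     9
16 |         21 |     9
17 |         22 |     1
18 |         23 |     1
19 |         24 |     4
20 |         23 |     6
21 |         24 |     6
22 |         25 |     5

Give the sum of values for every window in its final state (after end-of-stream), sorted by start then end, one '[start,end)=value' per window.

i=0 t=1 v=3: → [0,4); WM=-1
i=1 t=1 v=8: → [0,4); WM=-1
i=2 t=1 v=9: → [0,4); WM=-1
i=3 t=3 v=4: → [3,7),[0,4); WM=1
i=4 t=5 v=9: → [3,7); WM=3
i=5 t=9 v=2: → [9,13),[6,10); WM=7; [0,4) fires=24 [3,7) fires=13
i=6 t=9 v=3: → [9,13),[6,10); WM=7
i=7 t=9 v=5: → [9,13),[6,10); WM=7
i=8 t=10 v=6: → [9,13); WM=8
i=9 t=11 v=6: → [9,13); WM=9
i=10 t=6 v=7: → [6,10),[3,7); WM=9
i=11 t=12 v=2: → [12,16),[9,13); WM=10; [6,10) fires=17
i=12 t=12 v=5: → [12,16),[9,13); WM=10
i=13 t=12 v=8: → [12,16),[9,13); WM=10
i=14 t=13 v=2: → [12,16); WM=11
i=15 t=17 v=9: → [15,19); WM=15; [9,13) fires=37
i=16 t=21 v=9: → [21,25),[18,22); WM=19; [12,16) fires=17 [15,19) fires=9
i=17 t=22 v=1: → [21,25); WM=20
i=18 t=23 v=1: → [21,25); WM=21
i=19 t=24 v=4: → [24,28),[21,25); WM=22; [18,22) fires=9
i=20 t=23 v=6: → [21,25); WM=22
i=21 t=24 v=6: → [24,28),[21,25); WM=22
i=22 t=25 v=5: → [24,28); WM=23

[0,4)=24 [3,7)=20 [6,10)=17 [9,13)=37 [12,16)=17 [15,19)=9 [18,22)=9 [21,25)=27 [24,28)=15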